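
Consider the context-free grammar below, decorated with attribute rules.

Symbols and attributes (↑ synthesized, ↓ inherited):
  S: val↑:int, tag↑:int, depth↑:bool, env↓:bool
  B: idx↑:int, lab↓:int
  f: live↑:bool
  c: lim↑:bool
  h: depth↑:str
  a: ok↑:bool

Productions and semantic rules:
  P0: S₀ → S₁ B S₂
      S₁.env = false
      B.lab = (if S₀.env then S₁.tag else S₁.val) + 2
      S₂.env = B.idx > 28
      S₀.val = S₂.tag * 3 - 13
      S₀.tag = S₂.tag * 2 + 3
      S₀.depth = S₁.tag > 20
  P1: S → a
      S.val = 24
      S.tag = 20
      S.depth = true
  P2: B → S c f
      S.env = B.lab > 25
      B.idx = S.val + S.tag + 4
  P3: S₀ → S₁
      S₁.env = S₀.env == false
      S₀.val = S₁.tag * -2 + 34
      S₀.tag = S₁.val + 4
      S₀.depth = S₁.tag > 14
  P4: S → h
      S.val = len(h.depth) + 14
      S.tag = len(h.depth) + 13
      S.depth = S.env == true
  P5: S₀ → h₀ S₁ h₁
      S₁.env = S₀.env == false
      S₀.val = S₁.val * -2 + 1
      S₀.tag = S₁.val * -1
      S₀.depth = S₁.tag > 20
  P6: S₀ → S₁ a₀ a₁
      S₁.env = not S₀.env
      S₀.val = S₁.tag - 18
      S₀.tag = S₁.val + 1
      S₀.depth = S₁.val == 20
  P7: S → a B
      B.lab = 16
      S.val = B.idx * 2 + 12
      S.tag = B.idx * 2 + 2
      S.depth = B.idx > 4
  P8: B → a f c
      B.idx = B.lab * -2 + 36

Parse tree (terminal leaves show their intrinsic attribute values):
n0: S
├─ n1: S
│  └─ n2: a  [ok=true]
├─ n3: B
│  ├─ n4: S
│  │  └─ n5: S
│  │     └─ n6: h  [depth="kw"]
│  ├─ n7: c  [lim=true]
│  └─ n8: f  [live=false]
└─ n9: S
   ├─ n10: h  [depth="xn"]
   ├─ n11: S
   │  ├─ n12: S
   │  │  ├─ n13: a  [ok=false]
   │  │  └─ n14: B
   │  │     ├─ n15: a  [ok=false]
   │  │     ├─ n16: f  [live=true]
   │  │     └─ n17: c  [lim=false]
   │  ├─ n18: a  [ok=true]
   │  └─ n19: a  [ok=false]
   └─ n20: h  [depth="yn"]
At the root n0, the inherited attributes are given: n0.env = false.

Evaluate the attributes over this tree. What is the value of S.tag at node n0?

19

1. n0.env = false  [given at root]
2. n1.env = false  [false]
3. n2.ok = true  [terminal]
4. n1.val = 24  [24]
5. n1.tag = 20  [20]
6. n1.depth = true  [true]
7. n3.lab = 26  [(if S₀.env then S₁.tag else S₁.val) + 2]
8. n4.env = true  [B.lab > 25]
9. n5.env = false  [S₀.env == false]
10. n6.depth = "kw"  [terminal]
11. n5.val = 16  [len(h.depth) + 14]
12. n5.tag = 15  [len(h.depth) + 13]
13. n5.depth = false  [S.env == true]
14. n4.val = 4  [S₁.tag * -2 + 34]
15. n4.tag = 20  [S₁.val + 4]
16. n4.depth = true  [S₁.tag > 14]
17. n7.lim = true  [terminal]
18. n8.live = false  [terminal]
19. n3.idx = 28  [S.val + S.tag + 4]
20. n9.env = false  [B.idx > 28]
21. n10.depth = "xn"  [terminal]
22. n11.env = true  [S₀.env == false]
23. n12.env = false  [not S₀.env]
24. n13.ok = false  [terminal]
25. n14.lab = 16  [16]
26. n15.ok = false  [terminal]
27. n16.live = true  [terminal]
28. n17.lim = false  [terminal]
29. n14.idx = 4  [B.lab * -2 + 36]
30. n12.val = 20  [B.idx * 2 + 12]
31. n12.tag = 10  [B.idx * 2 + 2]
32. n12.depth = false  [B.idx > 4]
33. n18.ok = true  [terminal]
34. n19.ok = false  [terminal]
35. n11.val = -8  [S₁.tag - 18]
36. n11.tag = 21  [S₁.val + 1]
37. n11.depth = true  [S₁.val == 20]
38. n20.depth = "yn"  [terminal]
39. n9.val = 17  [S₁.val * -2 + 1]
40. n9.tag = 8  [S₁.val * -1]
41. n9.depth = true  [S₁.tag > 20]
42. n0.val = 11  [S₂.tag * 3 - 13]
43. n0.tag = 19  [S₂.tag * 2 + 3]
44. n0.depth = false  [S₁.tag > 20]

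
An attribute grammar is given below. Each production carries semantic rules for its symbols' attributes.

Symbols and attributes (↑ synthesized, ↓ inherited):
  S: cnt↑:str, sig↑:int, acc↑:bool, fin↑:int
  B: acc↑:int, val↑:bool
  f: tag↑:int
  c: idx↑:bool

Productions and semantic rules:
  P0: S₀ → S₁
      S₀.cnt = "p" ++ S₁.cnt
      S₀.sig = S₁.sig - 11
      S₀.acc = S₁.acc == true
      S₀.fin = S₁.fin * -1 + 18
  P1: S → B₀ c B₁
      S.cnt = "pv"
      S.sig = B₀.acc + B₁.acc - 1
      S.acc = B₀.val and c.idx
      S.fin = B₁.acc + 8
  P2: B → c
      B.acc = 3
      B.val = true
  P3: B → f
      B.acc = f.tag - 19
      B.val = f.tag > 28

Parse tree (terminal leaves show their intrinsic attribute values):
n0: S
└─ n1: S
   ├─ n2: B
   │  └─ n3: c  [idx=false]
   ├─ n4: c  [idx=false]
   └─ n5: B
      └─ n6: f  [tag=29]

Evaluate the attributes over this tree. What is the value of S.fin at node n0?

0

1. n3.idx = false  [terminal]
2. n2.acc = 3  [3]
3. n2.val = true  [true]
4. n4.idx = false  [terminal]
5. n6.tag = 29  [terminal]
6. n5.acc = 10  [f.tag - 19]
7. n5.val = true  [f.tag > 28]
8. n1.cnt = "pv"  ["pv"]
9. n1.sig = 12  [B₀.acc + B₁.acc - 1]
10. n1.acc = false  [B₀.val and c.idx]
11. n1.fin = 18  [B₁.acc + 8]
12. n0.cnt = "ppv"  ["p" ++ S₁.cnt]
13. n0.sig = 1  [S₁.sig - 11]
14. n0.acc = false  [S₁.acc == true]
15. n0.fin = 0  [S₁.fin * -1 + 18]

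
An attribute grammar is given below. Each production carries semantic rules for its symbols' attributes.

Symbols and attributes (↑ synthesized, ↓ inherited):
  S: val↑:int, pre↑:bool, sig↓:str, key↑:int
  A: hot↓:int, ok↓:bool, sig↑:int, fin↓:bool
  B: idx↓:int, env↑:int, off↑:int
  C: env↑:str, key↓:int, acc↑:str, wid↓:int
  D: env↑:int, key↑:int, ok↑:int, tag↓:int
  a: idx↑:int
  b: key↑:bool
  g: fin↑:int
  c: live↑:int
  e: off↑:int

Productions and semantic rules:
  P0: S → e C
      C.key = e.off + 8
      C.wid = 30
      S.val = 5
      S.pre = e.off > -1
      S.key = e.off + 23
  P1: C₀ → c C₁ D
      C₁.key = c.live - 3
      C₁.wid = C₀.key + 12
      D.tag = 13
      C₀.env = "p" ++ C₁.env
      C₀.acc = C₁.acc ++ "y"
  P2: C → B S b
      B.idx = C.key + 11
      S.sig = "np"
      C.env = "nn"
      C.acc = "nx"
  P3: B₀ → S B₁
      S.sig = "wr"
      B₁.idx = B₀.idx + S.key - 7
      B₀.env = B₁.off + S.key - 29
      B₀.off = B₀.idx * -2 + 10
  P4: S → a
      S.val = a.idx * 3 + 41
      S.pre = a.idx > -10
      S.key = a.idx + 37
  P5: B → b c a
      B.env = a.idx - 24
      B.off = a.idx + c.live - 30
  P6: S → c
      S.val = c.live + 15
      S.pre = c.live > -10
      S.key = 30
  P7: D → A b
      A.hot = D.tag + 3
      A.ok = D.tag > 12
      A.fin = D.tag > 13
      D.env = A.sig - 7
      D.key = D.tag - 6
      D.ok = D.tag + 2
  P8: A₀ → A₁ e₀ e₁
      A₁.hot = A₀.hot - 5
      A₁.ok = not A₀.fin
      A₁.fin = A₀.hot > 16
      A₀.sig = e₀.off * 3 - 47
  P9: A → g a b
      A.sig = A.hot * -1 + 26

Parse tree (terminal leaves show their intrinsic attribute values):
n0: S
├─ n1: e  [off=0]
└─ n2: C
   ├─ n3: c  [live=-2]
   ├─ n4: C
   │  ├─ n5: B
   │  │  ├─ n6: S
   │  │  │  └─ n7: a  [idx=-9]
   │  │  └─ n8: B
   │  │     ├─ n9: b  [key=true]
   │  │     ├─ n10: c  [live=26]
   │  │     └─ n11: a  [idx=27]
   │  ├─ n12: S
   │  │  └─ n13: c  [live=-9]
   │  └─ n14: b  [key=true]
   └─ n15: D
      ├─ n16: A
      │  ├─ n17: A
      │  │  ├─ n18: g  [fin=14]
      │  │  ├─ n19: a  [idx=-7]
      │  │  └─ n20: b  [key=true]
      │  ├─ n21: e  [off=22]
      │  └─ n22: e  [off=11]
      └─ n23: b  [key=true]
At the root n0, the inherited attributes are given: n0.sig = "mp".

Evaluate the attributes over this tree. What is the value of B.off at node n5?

-2

1. n0.sig = "mp"  [given at root]
2. n1.off = 0  [terminal]
3. n2.key = 8  [e.off + 8]
4. n2.wid = 30  [30]
5. n3.live = -2  [terminal]
6. n4.key = -5  [c.live - 3]
7. n4.wid = 20  [C₀.key + 12]
8. n5.idx = 6  [C.key + 11]
9. n6.sig = "wr"  ["wr"]
10. n7.idx = -9  [terminal]
11. n6.val = 14  [a.idx * 3 + 41]
12. n6.pre = true  [a.idx > -10]
13. n6.key = 28  [a.idx + 37]
14. n8.idx = 27  [B₀.idx + S.key - 7]
15. n9.key = true  [terminal]
16. n10.live = 26  [terminal]
17. n11.idx = 27  [terminal]
18. n8.env = 3  [a.idx - 24]
19. n8.off = 23  [a.idx + c.live - 30]
20. n5.env = 22  [B₁.off + S.key - 29]
21. n5.off = -2  [B₀.idx * -2 + 10]
22. n12.sig = "np"  ["np"]
23. n13.live = -9  [terminal]
24. n12.val = 6  [c.live + 15]
25. n12.pre = true  [c.live > -10]
26. n12.key = 30  [30]
27. n14.key = true  [terminal]
28. n4.env = "nn"  ["nn"]
29. n4.acc = "nx"  ["nx"]
30. n15.tag = 13  [13]
31. n16.hot = 16  [D.tag + 3]
32. n16.ok = true  [D.tag > 12]
33. n16.fin = false  [D.tag > 13]
34. n17.hot = 11  [A₀.hot - 5]
35. n17.ok = true  [not A₀.fin]
36. n17.fin = false  [A₀.hot > 16]
37. n18.fin = 14  [terminal]
38. n19.idx = -7  [terminal]
39. n20.key = true  [terminal]
40. n17.sig = 15  [A.hot * -1 + 26]
41. n21.off = 22  [terminal]
42. n22.off = 11  [terminal]
43. n16.sig = 19  [e₀.off * 3 - 47]
44. n23.key = true  [terminal]
45. n15.env = 12  [A.sig - 7]
46. n15.key = 7  [D.tag - 6]
47. n15.ok = 15  [D.tag + 2]
48. n2.env = "pnn"  ["p" ++ C₁.env]
49. n2.acc = "nxy"  [C₁.acc ++ "y"]
50. n0.val = 5  [5]
51. n0.pre = true  [e.off > -1]
52. n0.key = 23  [e.off + 23]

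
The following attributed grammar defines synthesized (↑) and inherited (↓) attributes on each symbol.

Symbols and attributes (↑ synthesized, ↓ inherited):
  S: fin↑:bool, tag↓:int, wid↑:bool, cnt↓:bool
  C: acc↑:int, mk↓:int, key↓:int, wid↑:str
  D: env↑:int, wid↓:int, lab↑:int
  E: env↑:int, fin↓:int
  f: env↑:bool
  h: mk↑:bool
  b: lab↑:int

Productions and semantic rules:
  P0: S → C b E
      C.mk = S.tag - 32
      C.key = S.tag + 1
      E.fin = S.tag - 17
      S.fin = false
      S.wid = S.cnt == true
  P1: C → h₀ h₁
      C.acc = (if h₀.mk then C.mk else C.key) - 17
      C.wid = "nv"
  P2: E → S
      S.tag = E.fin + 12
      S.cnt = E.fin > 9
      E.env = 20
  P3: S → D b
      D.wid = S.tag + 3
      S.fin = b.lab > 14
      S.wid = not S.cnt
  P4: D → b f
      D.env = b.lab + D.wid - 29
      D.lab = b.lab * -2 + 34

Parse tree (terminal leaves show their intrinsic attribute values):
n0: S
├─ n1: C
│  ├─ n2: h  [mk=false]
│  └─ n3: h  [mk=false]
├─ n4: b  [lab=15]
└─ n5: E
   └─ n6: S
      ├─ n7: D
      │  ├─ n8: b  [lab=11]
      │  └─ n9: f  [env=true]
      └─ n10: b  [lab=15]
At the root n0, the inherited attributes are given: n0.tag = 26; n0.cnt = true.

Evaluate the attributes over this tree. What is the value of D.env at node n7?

1. n0.tag = 26  [given at root]
2. n0.cnt = true  [given at root]
3. n1.mk = -6  [S.tag - 32]
4. n1.key = 27  [S.tag + 1]
5. n2.mk = false  [terminal]
6. n3.mk = false  [terminal]
7. n1.acc = 10  [(if h₀.mk then C.mk else C.key) - 17]
8. n1.wid = "nv"  ["nv"]
9. n4.lab = 15  [terminal]
10. n5.fin = 9  [S.tag - 17]
11. n6.tag = 21  [E.fin + 12]
12. n6.cnt = false  [E.fin > 9]
13. n7.wid = 24  [S.tag + 3]
14. n8.lab = 11  [terminal]
15. n9.env = true  [terminal]
16. n7.env = 6  [b.lab + D.wid - 29]
17. n7.lab = 12  [b.lab * -2 + 34]
18. n10.lab = 15  [terminal]
19. n6.fin = true  [b.lab > 14]
20. n6.wid = true  [not S.cnt]
21. n5.env = 20  [20]
22. n0.fin = false  [false]
23. n0.wid = true  [S.cnt == true]

6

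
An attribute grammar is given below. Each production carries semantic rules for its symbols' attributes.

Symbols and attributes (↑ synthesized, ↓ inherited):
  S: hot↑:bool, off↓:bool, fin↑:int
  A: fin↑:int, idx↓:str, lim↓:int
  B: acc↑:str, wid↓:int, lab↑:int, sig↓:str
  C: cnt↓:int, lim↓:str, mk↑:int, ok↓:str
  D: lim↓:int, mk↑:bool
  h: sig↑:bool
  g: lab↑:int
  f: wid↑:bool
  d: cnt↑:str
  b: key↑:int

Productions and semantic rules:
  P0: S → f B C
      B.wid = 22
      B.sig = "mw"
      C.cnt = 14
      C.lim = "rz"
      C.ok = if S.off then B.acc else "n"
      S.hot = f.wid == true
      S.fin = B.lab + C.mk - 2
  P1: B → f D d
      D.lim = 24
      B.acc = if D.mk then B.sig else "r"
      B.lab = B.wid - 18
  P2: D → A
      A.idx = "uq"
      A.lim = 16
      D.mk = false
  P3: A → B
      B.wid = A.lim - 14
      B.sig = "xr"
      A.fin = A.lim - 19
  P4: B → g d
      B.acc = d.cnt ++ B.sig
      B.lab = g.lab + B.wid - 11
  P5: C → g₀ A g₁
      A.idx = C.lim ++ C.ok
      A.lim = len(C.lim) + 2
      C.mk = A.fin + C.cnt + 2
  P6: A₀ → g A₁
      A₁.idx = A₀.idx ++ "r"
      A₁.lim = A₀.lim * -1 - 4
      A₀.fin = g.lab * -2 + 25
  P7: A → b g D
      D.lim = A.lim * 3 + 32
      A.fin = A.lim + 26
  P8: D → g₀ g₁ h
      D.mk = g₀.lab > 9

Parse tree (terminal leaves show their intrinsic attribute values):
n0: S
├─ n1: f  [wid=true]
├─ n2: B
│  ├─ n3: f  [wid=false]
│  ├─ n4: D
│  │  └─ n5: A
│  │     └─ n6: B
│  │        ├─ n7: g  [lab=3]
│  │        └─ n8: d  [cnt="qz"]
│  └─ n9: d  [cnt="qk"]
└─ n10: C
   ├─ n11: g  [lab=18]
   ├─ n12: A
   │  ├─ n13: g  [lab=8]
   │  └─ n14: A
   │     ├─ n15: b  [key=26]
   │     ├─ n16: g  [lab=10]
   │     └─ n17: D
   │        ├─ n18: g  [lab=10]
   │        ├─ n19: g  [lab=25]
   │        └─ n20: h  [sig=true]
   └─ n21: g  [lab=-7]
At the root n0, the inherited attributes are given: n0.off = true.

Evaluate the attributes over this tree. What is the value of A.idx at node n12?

1. n0.off = true  [given at root]
2. n1.wid = true  [terminal]
3. n2.wid = 22  [22]
4. n2.sig = "mw"  ["mw"]
5. n3.wid = false  [terminal]
6. n4.lim = 24  [24]
7. n5.idx = "uq"  ["uq"]
8. n5.lim = 16  [16]
9. n6.wid = 2  [A.lim - 14]
10. n6.sig = "xr"  ["xr"]
11. n7.lab = 3  [terminal]
12. n8.cnt = "qz"  [terminal]
13. n6.acc = "qzxr"  [d.cnt ++ B.sig]
14. n6.lab = -6  [g.lab + B.wid - 11]
15. n5.fin = -3  [A.lim - 19]
16. n4.mk = false  [false]
17. n9.cnt = "qk"  [terminal]
18. n2.acc = "r"  [if D.mk then B.sig else "r"]
19. n2.lab = 4  [B.wid - 18]
20. n10.cnt = 14  [14]
21. n10.lim = "rz"  ["rz"]
22. n10.ok = "r"  [if S.off then B.acc else "n"]
23. n11.lab = 18  [terminal]
24. n12.idx = "rzr"  [C.lim ++ C.ok]
25. n12.lim = 4  [len(C.lim) + 2]
26. n13.lab = 8  [terminal]
27. n14.idx = "rzrr"  [A₀.idx ++ "r"]
28. n14.lim = -8  [A₀.lim * -1 - 4]
29. n15.key = 26  [terminal]
30. n16.lab = 10  [terminal]
31. n17.lim = 8  [A.lim * 3 + 32]
32. n18.lab = 10  [terminal]
33. n19.lab = 25  [terminal]
34. n20.sig = true  [terminal]
35. n17.mk = true  [g₀.lab > 9]
36. n14.fin = 18  [A.lim + 26]
37. n12.fin = 9  [g.lab * -2 + 25]
38. n21.lab = -7  [terminal]
39. n10.mk = 25  [A.fin + C.cnt + 2]
40. n0.hot = true  [f.wid == true]
41. n0.fin = 27  [B.lab + C.mk - 2]

"rzr"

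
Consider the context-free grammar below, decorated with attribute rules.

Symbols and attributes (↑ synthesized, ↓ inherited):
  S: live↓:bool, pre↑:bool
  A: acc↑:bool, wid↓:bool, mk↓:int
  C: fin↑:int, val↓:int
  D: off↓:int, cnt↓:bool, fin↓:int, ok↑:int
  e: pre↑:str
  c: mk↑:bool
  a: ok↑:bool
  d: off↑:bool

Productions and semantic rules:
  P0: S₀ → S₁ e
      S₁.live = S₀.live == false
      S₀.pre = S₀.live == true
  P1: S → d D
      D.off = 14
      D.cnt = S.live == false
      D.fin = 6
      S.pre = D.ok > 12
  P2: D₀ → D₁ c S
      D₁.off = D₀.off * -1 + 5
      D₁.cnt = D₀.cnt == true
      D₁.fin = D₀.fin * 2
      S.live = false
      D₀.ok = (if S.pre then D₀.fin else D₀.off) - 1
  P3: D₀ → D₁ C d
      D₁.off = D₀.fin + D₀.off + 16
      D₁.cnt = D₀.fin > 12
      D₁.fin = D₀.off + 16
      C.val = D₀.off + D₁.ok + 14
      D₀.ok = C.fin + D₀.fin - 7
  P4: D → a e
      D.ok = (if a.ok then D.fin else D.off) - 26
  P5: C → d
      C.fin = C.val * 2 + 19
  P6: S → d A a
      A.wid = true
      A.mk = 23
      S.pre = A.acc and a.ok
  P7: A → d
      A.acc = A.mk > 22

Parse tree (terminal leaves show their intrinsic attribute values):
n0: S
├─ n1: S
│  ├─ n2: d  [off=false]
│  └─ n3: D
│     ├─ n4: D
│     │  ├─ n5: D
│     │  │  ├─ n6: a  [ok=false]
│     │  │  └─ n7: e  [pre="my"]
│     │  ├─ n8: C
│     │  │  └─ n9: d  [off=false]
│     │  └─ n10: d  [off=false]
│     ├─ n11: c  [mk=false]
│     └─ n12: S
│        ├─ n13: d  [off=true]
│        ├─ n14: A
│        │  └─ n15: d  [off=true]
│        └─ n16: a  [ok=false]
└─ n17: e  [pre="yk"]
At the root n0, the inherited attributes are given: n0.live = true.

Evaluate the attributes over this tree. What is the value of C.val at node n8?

1. n0.live = true  [given at root]
2. n1.live = false  [S₀.live == false]
3. n2.off = false  [terminal]
4. n3.off = 14  [14]
5. n3.cnt = true  [S.live == false]
6. n3.fin = 6  [6]
7. n4.off = -9  [D₀.off * -1 + 5]
8. n4.cnt = true  [D₀.cnt == true]
9. n4.fin = 12  [D₀.fin * 2]
10. n5.off = 19  [D₀.fin + D₀.off + 16]
11. n5.cnt = false  [D₀.fin > 12]
12. n5.fin = 7  [D₀.off + 16]
13. n6.ok = false  [terminal]
14. n7.pre = "my"  [terminal]
15. n5.ok = -7  [(if a.ok then D.fin else D.off) - 26]
16. n8.val = -2  [D₀.off + D₁.ok + 14]
17. n9.off = false  [terminal]
18. n8.fin = 15  [C.val * 2 + 19]
19. n10.off = false  [terminal]
20. n4.ok = 20  [C.fin + D₀.fin - 7]
21. n11.mk = false  [terminal]
22. n12.live = false  [false]
23. n13.off = true  [terminal]
24. n14.wid = true  [true]
25. n14.mk = 23  [23]
26. n15.off = true  [terminal]
27. n14.acc = true  [A.mk > 22]
28. n16.ok = false  [terminal]
29. n12.pre = false  [A.acc and a.ok]
30. n3.ok = 13  [(if S.pre then D₀.fin else D₀.off) - 1]
31. n1.pre = true  [D.ok > 12]
32. n17.pre = "yk"  [terminal]
33. n0.pre = true  [S₀.live == true]

-2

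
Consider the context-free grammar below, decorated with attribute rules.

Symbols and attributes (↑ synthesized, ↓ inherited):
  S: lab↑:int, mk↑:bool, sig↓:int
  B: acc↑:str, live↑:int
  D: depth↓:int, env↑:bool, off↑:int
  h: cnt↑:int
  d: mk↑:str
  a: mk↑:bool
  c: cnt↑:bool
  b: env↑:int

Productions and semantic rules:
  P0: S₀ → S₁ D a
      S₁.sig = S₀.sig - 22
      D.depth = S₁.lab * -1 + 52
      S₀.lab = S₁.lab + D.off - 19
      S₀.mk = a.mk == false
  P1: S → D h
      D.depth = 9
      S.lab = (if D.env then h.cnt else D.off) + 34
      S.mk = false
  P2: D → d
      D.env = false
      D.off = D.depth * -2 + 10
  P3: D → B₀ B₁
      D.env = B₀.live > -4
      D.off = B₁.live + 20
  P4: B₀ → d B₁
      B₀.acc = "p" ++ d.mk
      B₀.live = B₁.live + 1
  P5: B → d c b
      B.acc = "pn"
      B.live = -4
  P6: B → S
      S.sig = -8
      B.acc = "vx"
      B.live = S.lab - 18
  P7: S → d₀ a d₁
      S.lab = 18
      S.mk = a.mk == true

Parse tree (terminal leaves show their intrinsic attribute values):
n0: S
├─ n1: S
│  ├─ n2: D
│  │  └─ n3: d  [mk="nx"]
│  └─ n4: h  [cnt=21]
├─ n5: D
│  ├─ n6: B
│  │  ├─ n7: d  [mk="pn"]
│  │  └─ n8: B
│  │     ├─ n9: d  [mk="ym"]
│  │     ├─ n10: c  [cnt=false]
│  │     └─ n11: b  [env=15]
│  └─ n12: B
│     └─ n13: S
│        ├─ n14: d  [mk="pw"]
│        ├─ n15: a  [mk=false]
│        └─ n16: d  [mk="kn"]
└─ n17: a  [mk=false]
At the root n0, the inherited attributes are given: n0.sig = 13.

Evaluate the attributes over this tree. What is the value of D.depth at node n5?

1. n0.sig = 13  [given at root]
2. n1.sig = -9  [S₀.sig - 22]
3. n2.depth = 9  [9]
4. n3.mk = "nx"  [terminal]
5. n2.env = false  [false]
6. n2.off = -8  [D.depth * -2 + 10]
7. n4.cnt = 21  [terminal]
8. n1.lab = 26  [(if D.env then h.cnt else D.off) + 34]
9. n1.mk = false  [false]
10. n5.depth = 26  [S₁.lab * -1 + 52]
11. n7.mk = "pn"  [terminal]
12. n9.mk = "ym"  [terminal]
13. n10.cnt = false  [terminal]
14. n11.env = 15  [terminal]
15. n8.acc = "pn"  ["pn"]
16. n8.live = -4  [-4]
17. n6.acc = "ppn"  ["p" ++ d.mk]
18. n6.live = -3  [B₁.live + 1]
19. n13.sig = -8  [-8]
20. n14.mk = "pw"  [terminal]
21. n15.mk = false  [terminal]
22. n16.mk = "kn"  [terminal]
23. n13.lab = 18  [18]
24. n13.mk = false  [a.mk == true]
25. n12.acc = "vx"  ["vx"]
26. n12.live = 0  [S.lab - 18]
27. n5.env = true  [B₀.live > -4]
28. n5.off = 20  [B₁.live + 20]
29. n17.mk = false  [terminal]
30. n0.lab = 27  [S₁.lab + D.off - 19]
31. n0.mk = true  [a.mk == false]

26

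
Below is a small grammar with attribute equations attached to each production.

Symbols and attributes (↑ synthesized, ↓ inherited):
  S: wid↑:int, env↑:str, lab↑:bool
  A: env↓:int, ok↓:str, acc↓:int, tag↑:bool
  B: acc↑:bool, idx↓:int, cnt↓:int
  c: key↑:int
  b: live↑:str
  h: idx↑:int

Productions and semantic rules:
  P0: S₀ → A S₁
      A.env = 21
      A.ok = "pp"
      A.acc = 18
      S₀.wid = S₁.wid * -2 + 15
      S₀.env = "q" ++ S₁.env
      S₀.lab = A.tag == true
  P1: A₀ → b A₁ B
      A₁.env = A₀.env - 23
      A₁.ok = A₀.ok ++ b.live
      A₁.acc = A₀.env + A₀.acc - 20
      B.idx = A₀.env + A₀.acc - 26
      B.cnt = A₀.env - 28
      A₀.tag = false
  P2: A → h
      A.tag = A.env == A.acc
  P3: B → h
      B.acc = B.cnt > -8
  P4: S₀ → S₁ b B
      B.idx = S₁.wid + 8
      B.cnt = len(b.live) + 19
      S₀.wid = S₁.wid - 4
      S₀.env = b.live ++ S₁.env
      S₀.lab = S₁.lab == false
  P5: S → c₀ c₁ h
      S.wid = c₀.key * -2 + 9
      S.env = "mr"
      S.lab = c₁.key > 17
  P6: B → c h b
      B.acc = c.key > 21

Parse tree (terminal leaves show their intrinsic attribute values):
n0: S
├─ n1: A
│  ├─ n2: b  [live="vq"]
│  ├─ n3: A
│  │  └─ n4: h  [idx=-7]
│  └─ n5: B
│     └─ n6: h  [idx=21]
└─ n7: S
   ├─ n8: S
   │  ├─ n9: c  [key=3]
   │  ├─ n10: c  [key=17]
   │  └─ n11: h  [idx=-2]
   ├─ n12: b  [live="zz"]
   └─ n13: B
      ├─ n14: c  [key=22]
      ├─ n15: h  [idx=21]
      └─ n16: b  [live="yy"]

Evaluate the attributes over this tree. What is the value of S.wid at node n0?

17

1. n1.env = 21  [21]
2. n1.ok = "pp"  ["pp"]
3. n1.acc = 18  [18]
4. n2.live = "vq"  [terminal]
5. n3.env = -2  [A₀.env - 23]
6. n3.ok = "ppvq"  [A₀.ok ++ b.live]
7. n3.acc = 19  [A₀.env + A₀.acc - 20]
8. n4.idx = -7  [terminal]
9. n3.tag = false  [A.env == A.acc]
10. n5.idx = 13  [A₀.env + A₀.acc - 26]
11. n5.cnt = -7  [A₀.env - 28]
12. n6.idx = 21  [terminal]
13. n5.acc = true  [B.cnt > -8]
14. n1.tag = false  [false]
15. n9.key = 3  [terminal]
16. n10.key = 17  [terminal]
17. n11.idx = -2  [terminal]
18. n8.wid = 3  [c₀.key * -2 + 9]
19. n8.env = "mr"  ["mr"]
20. n8.lab = false  [c₁.key > 17]
21. n12.live = "zz"  [terminal]
22. n13.idx = 11  [S₁.wid + 8]
23. n13.cnt = 21  [len(b.live) + 19]
24. n14.key = 22  [terminal]
25. n15.idx = 21  [terminal]
26. n16.live = "yy"  [terminal]
27. n13.acc = true  [c.key > 21]
28. n7.wid = -1  [S₁.wid - 4]
29. n7.env = "zzmr"  [b.live ++ S₁.env]
30. n7.lab = true  [S₁.lab == false]
31. n0.wid = 17  [S₁.wid * -2 + 15]
32. n0.env = "qzzmr"  ["q" ++ S₁.env]
33. n0.lab = false  [A.tag == true]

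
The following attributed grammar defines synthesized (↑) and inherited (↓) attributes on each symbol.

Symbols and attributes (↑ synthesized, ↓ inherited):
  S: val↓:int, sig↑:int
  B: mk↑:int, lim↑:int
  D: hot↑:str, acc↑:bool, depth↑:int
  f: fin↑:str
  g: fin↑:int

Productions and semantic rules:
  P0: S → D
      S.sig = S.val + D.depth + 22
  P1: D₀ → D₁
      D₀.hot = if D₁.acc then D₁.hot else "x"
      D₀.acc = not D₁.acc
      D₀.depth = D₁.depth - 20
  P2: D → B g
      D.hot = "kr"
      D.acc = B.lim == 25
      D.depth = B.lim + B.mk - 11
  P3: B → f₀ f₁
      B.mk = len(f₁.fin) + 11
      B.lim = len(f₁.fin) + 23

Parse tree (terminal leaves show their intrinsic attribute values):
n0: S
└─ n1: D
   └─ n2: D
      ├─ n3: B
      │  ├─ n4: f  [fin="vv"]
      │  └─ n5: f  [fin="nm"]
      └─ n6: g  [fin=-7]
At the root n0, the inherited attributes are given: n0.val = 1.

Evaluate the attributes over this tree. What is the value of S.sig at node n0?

30

1. n0.val = 1  [given at root]
2. n4.fin = "vv"  [terminal]
3. n5.fin = "nm"  [terminal]
4. n3.mk = 13  [len(f₁.fin) + 11]
5. n3.lim = 25  [len(f₁.fin) + 23]
6. n6.fin = -7  [terminal]
7. n2.hot = "kr"  ["kr"]
8. n2.acc = true  [B.lim == 25]
9. n2.depth = 27  [B.lim + B.mk - 11]
10. n1.hot = "kr"  [if D₁.acc then D₁.hot else "x"]
11. n1.acc = false  [not D₁.acc]
12. n1.depth = 7  [D₁.depth - 20]
13. n0.sig = 30  [S.val + D.depth + 22]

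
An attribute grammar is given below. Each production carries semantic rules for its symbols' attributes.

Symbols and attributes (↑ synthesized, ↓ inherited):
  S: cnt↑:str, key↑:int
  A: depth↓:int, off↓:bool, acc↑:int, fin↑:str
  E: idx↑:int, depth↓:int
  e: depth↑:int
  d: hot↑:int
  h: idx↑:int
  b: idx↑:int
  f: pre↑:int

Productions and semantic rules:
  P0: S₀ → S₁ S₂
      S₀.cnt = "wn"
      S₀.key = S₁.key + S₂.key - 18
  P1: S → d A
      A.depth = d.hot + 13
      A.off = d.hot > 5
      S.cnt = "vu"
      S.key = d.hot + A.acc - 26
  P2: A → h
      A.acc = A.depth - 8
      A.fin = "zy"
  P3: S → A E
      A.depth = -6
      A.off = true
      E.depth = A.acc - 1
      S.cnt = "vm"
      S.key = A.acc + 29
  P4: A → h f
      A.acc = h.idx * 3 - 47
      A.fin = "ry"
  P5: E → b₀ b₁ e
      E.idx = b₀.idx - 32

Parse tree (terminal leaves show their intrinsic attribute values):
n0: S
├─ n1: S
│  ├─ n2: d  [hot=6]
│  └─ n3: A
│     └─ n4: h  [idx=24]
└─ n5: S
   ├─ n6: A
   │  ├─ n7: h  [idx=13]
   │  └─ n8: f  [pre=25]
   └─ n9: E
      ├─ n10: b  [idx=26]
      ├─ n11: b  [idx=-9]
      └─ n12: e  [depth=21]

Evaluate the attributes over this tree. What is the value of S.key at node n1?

-9

1. n2.hot = 6  [terminal]
2. n3.depth = 19  [d.hot + 13]
3. n3.off = true  [d.hot > 5]
4. n4.idx = 24  [terminal]
5. n3.acc = 11  [A.depth - 8]
6. n3.fin = "zy"  ["zy"]
7. n1.cnt = "vu"  ["vu"]
8. n1.key = -9  [d.hot + A.acc - 26]
9. n6.depth = -6  [-6]
10. n6.off = true  [true]
11. n7.idx = 13  [terminal]
12. n8.pre = 25  [terminal]
13. n6.acc = -8  [h.idx * 3 - 47]
14. n6.fin = "ry"  ["ry"]
15. n9.depth = -9  [A.acc - 1]
16. n10.idx = 26  [terminal]
17. n11.idx = -9  [terminal]
18. n12.depth = 21  [terminal]
19. n9.idx = -6  [b₀.idx - 32]
20. n5.cnt = "vm"  ["vm"]
21. n5.key = 21  [A.acc + 29]
22. n0.cnt = "wn"  ["wn"]
23. n0.key = -6  [S₁.key + S₂.key - 18]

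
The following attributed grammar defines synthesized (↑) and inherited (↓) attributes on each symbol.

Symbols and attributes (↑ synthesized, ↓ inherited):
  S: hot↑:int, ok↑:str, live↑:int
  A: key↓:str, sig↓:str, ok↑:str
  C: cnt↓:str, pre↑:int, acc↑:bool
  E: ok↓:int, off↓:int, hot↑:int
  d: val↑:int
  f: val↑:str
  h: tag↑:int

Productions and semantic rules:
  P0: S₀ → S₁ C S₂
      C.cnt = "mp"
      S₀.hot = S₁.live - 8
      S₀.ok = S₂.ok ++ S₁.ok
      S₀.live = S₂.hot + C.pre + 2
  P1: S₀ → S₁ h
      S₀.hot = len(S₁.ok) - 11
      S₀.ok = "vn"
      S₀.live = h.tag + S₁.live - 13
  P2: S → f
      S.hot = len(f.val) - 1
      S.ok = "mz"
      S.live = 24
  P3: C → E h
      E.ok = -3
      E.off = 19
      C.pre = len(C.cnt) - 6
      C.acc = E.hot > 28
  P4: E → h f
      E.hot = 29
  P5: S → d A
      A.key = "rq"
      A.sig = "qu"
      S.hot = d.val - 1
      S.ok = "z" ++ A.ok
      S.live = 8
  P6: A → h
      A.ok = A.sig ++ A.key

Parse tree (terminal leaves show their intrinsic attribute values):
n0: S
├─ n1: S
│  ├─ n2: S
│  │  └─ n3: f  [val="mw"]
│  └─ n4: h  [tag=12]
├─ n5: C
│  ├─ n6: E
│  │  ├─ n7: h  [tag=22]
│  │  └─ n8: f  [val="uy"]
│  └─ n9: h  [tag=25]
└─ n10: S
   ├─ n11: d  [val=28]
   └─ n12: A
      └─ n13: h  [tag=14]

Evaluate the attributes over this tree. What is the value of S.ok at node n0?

"zqurqvn"

1. n3.val = "mw"  [terminal]
2. n2.hot = 1  [len(f.val) - 1]
3. n2.ok = "mz"  ["mz"]
4. n2.live = 24  [24]
5. n4.tag = 12  [terminal]
6. n1.hot = -9  [len(S₁.ok) - 11]
7. n1.ok = "vn"  ["vn"]
8. n1.live = 23  [h.tag + S₁.live - 13]
9. n5.cnt = "mp"  ["mp"]
10. n6.ok = -3  [-3]
11. n6.off = 19  [19]
12. n7.tag = 22  [terminal]
13. n8.val = "uy"  [terminal]
14. n6.hot = 29  [29]
15. n9.tag = 25  [terminal]
16. n5.pre = -4  [len(C.cnt) - 6]
17. n5.acc = true  [E.hot > 28]
18. n11.val = 28  [terminal]
19. n12.key = "rq"  ["rq"]
20. n12.sig = "qu"  ["qu"]
21. n13.tag = 14  [terminal]
22. n12.ok = "qurq"  [A.sig ++ A.key]
23. n10.hot = 27  [d.val - 1]
24. n10.ok = "zqurq"  ["z" ++ A.ok]
25. n10.live = 8  [8]
26. n0.hot = 15  [S₁.live - 8]
27. n0.ok = "zqurqvn"  [S₂.ok ++ S₁.ok]
28. n0.live = 25  [S₂.hot + C.pre + 2]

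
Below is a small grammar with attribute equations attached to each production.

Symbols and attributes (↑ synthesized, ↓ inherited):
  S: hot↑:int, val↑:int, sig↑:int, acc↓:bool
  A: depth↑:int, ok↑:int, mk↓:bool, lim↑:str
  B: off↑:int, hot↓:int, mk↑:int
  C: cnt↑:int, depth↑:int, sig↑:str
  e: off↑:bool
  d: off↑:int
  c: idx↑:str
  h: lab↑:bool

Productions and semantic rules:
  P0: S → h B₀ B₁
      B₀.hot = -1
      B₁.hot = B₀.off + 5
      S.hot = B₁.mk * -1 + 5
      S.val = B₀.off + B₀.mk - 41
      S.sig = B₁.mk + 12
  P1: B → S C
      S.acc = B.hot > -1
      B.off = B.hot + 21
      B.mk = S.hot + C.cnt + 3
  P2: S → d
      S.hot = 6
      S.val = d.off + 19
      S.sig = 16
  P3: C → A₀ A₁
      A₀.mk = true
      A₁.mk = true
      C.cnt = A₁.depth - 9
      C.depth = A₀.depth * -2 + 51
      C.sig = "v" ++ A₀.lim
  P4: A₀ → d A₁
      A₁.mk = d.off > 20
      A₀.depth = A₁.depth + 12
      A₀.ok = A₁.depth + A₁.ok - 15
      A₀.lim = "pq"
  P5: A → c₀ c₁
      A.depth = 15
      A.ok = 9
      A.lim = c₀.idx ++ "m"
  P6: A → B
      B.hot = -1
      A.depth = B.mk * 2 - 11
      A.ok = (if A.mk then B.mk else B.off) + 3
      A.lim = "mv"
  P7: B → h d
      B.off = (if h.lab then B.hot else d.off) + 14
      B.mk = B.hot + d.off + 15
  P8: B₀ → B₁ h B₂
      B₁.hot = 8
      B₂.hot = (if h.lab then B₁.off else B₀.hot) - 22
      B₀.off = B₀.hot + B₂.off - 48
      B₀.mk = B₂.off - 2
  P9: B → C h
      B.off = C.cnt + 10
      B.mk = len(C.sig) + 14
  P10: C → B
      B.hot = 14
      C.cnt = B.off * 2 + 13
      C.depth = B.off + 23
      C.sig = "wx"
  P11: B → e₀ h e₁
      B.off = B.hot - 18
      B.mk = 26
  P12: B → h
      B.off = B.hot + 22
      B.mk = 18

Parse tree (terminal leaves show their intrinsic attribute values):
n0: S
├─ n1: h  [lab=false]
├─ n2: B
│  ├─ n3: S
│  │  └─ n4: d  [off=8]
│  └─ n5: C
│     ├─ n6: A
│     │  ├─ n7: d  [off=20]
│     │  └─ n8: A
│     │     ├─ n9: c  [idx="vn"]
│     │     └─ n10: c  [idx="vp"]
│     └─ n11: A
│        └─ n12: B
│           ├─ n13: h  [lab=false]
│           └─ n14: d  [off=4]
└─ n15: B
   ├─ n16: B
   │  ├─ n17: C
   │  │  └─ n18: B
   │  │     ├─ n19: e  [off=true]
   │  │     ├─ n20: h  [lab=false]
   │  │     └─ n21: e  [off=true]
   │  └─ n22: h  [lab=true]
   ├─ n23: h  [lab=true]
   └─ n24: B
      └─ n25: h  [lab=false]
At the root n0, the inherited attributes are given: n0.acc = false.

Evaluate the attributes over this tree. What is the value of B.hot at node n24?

-7

1. n0.acc = false  [given at root]
2. n1.lab = false  [terminal]
3. n2.hot = -1  [-1]
4. n3.acc = false  [B.hot > -1]
5. n4.off = 8  [terminal]
6. n3.hot = 6  [6]
7. n3.val = 27  [d.off + 19]
8. n3.sig = 16  [16]
9. n6.mk = true  [true]
10. n7.off = 20  [terminal]
11. n8.mk = false  [d.off > 20]
12. n9.idx = "vn"  [terminal]
13. n10.idx = "vp"  [terminal]
14. n8.depth = 15  [15]
15. n8.ok = 9  [9]
16. n8.lim = "vnm"  [c₀.idx ++ "m"]
17. n6.depth = 27  [A₁.depth + 12]
18. n6.ok = 9  [A₁.depth + A₁.ok - 15]
19. n6.lim = "pq"  ["pq"]
20. n11.mk = true  [true]
21. n12.hot = -1  [-1]
22. n13.lab = false  [terminal]
23. n14.off = 4  [terminal]
24. n12.off = 18  [(if h.lab then B.hot else d.off) + 14]
25. n12.mk = 18  [B.hot + d.off + 15]
26. n11.depth = 25  [B.mk * 2 - 11]
27. n11.ok = 21  [(if A.mk then B.mk else B.off) + 3]
28. n11.lim = "mv"  ["mv"]
29. n5.cnt = 16  [A₁.depth - 9]
30. n5.depth = -3  [A₀.depth * -2 + 51]
31. n5.sig = "vpq"  ["v" ++ A₀.lim]
32. n2.off = 20  [B.hot + 21]
33. n2.mk = 25  [S.hot + C.cnt + 3]
34. n15.hot = 25  [B₀.off + 5]
35. n16.hot = 8  [8]
36. n18.hot = 14  [14]
37. n19.off = true  [terminal]
38. n20.lab = false  [terminal]
39. n21.off = true  [terminal]
40. n18.off = -4  [B.hot - 18]
41. n18.mk = 26  [26]
42. n17.cnt = 5  [B.off * 2 + 13]
43. n17.depth = 19  [B.off + 23]
44. n17.sig = "wx"  ["wx"]
45. n22.lab = true  [terminal]
46. n16.off = 15  [C.cnt + 10]
47. n16.mk = 16  [len(C.sig) + 14]
48. n23.lab = true  [terminal]
49. n24.hot = -7  [(if h.lab then B₁.off else B₀.hot) - 22]
50. n25.lab = false  [terminal]
51. n24.off = 15  [B.hot + 22]
52. n24.mk = 18  [18]
53. n15.off = -8  [B₀.hot + B₂.off - 48]
54. n15.mk = 13  [B₂.off - 2]
55. n0.hot = -8  [B₁.mk * -1 + 5]
56. n0.val = 4  [B₀.off + B₀.mk - 41]
57. n0.sig = 25  [B₁.mk + 12]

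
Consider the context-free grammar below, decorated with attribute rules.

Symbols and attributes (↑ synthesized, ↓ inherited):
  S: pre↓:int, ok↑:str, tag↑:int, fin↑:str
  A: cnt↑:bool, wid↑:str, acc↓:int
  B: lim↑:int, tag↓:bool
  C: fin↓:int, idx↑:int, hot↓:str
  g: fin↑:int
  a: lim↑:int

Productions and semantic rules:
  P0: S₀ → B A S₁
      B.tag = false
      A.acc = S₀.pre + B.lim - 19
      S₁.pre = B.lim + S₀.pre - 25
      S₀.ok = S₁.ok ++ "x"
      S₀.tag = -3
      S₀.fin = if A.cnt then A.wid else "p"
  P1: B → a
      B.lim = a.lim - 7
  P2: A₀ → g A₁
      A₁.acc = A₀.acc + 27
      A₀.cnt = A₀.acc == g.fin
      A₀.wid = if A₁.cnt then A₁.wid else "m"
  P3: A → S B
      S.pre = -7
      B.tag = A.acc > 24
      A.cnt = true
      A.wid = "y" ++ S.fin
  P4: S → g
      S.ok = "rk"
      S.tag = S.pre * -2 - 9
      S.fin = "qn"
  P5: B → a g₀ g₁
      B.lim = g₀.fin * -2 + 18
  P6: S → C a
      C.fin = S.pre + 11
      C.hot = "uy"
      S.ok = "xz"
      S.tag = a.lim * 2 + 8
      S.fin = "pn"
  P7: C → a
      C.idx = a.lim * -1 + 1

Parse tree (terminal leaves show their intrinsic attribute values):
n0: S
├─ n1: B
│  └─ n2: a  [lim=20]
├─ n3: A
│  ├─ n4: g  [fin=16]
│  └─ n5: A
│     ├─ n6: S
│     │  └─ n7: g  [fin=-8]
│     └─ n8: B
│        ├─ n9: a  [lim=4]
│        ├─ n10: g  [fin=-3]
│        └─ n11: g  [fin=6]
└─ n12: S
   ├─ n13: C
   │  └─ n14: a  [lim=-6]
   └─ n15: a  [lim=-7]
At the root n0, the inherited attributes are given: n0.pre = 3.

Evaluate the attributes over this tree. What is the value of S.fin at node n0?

"p"

1. n0.pre = 3  [given at root]
2. n1.tag = false  [false]
3. n2.lim = 20  [terminal]
4. n1.lim = 13  [a.lim - 7]
5. n3.acc = -3  [S₀.pre + B.lim - 19]
6. n4.fin = 16  [terminal]
7. n5.acc = 24  [A₀.acc + 27]
8. n6.pre = -7  [-7]
9. n7.fin = -8  [terminal]
10. n6.ok = "rk"  ["rk"]
11. n6.tag = 5  [S.pre * -2 - 9]
12. n6.fin = "qn"  ["qn"]
13. n8.tag = false  [A.acc > 24]
14. n9.lim = 4  [terminal]
15. n10.fin = -3  [terminal]
16. n11.fin = 6  [terminal]
17. n8.lim = 24  [g₀.fin * -2 + 18]
18. n5.cnt = true  [true]
19. n5.wid = "yqn"  ["y" ++ S.fin]
20. n3.cnt = false  [A₀.acc == g.fin]
21. n3.wid = "yqn"  [if A₁.cnt then A₁.wid else "m"]
22. n12.pre = -9  [B.lim + S₀.pre - 25]
23. n13.fin = 2  [S.pre + 11]
24. n13.hot = "uy"  ["uy"]
25. n14.lim = -6  [terminal]
26. n13.idx = 7  [a.lim * -1 + 1]
27. n15.lim = -7  [terminal]
28. n12.ok = "xz"  ["xz"]
29. n12.tag = -6  [a.lim * 2 + 8]
30. n12.fin = "pn"  ["pn"]
31. n0.ok = "xzx"  [S₁.ok ++ "x"]
32. n0.tag = -3  [-3]
33. n0.fin = "p"  [if A.cnt then A.wid else "p"]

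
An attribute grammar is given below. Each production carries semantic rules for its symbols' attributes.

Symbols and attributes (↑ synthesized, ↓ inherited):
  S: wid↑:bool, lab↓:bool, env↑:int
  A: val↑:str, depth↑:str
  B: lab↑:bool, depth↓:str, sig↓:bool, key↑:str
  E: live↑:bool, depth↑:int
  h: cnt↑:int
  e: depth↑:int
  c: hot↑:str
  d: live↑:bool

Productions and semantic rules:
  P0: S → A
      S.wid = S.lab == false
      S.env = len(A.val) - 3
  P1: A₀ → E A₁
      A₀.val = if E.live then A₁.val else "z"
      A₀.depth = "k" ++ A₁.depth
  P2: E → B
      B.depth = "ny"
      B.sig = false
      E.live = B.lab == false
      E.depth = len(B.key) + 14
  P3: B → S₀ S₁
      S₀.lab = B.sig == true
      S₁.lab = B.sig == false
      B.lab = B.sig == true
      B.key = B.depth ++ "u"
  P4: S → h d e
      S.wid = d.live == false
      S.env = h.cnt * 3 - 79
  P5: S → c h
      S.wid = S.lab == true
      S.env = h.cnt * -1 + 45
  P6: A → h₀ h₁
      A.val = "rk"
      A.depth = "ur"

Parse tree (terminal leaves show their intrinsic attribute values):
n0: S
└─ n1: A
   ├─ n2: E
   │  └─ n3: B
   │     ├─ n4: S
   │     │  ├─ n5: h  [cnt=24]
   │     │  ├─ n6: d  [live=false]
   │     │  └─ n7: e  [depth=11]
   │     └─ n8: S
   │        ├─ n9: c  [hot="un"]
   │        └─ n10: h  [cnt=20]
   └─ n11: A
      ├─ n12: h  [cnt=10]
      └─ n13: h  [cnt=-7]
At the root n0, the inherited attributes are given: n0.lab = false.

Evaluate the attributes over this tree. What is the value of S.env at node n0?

-1

1. n0.lab = false  [given at root]
2. n3.depth = "ny"  ["ny"]
3. n3.sig = false  [false]
4. n4.lab = false  [B.sig == true]
5. n5.cnt = 24  [terminal]
6. n6.live = false  [terminal]
7. n7.depth = 11  [terminal]
8. n4.wid = true  [d.live == false]
9. n4.env = -7  [h.cnt * 3 - 79]
10. n8.lab = true  [B.sig == false]
11. n9.hot = "un"  [terminal]
12. n10.cnt = 20  [terminal]
13. n8.wid = true  [S.lab == true]
14. n8.env = 25  [h.cnt * -1 + 45]
15. n3.lab = false  [B.sig == true]
16. n3.key = "nyu"  [B.depth ++ "u"]
17. n2.live = true  [B.lab == false]
18. n2.depth = 17  [len(B.key) + 14]
19. n12.cnt = 10  [terminal]
20. n13.cnt = -7  [terminal]
21. n11.val = "rk"  ["rk"]
22. n11.depth = "ur"  ["ur"]
23. n1.val = "rk"  [if E.live then A₁.val else "z"]
24. n1.depth = "kur"  ["k" ++ A₁.depth]
25. n0.wid = true  [S.lab == false]
26. n0.env = -1  [len(A.val) - 3]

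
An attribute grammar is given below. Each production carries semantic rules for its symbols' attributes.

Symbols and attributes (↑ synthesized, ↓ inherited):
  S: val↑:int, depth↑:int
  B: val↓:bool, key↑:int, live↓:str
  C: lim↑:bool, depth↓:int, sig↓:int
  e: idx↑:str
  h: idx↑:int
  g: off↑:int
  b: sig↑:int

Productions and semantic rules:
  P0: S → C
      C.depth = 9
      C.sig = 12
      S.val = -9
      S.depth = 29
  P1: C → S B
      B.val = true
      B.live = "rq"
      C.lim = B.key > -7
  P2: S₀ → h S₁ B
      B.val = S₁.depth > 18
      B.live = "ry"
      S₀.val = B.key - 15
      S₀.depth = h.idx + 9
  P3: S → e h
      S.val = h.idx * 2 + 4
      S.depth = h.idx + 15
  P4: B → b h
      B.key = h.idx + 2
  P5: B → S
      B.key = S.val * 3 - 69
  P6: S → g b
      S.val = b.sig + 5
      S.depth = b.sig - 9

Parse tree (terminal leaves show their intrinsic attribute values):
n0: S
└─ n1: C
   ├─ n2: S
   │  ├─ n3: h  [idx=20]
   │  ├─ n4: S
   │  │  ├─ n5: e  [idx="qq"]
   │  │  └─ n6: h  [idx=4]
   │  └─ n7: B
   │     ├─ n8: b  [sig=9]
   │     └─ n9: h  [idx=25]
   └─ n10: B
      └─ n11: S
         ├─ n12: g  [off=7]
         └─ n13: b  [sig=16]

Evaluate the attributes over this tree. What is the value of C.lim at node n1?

1. n1.depth = 9  [9]
2. n1.sig = 12  [12]
3. n3.idx = 20  [terminal]
4. n5.idx = "qq"  [terminal]
5. n6.idx = 4  [terminal]
6. n4.val = 12  [h.idx * 2 + 4]
7. n4.depth = 19  [h.idx + 15]
8. n7.val = true  [S₁.depth > 18]
9. n7.live = "ry"  ["ry"]
10. n8.sig = 9  [terminal]
11. n9.idx = 25  [terminal]
12. n7.key = 27  [h.idx + 2]
13. n2.val = 12  [B.key - 15]
14. n2.depth = 29  [h.idx + 9]
15. n10.val = true  [true]
16. n10.live = "rq"  ["rq"]
17. n12.off = 7  [terminal]
18. n13.sig = 16  [terminal]
19. n11.val = 21  [b.sig + 5]
20. n11.depth = 7  [b.sig - 9]
21. n10.key = -6  [S.val * 3 - 69]
22. n1.lim = true  [B.key > -7]
23. n0.val = -9  [-9]
24. n0.depth = 29  [29]

true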